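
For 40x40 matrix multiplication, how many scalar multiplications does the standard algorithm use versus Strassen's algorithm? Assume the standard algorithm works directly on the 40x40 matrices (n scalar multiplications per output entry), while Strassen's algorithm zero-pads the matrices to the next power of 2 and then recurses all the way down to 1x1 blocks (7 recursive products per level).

Matrix multiplication for 40x40 matrices:

Strassen's algorithm requires power-of-2 dimensions. Pad 40x40 to 64x64 (next power of 2).

Standard algorithm: 40^3 = 64000 multiplications
Strassen's algorithm: 7^(log2(64)) = 7^6 = 117649 multiplications
Difference: 64000 - 117649 = -53649 (Strassen uses MORE here due to padding overhead — for small or just-over-power-of-2 n, padding can outweigh the per-level savings)

Standard: 64000 multiplications (40^3). Strassen: 117649 multiplications (7^6, after padding to 64x64). Strassen reduces 8 recursive multiplications to 7 at each level.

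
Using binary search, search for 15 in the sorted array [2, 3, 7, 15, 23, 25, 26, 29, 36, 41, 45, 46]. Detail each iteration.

Binary search for 15 in [2, 3, 7, 15, 23, 25, 26, 29, 36, 41, 45, 46]:

lo=0, hi=11, mid=5, arr[mid]=25 -> 25 > 15, search left half
lo=0, hi=4, mid=2, arr[mid]=7 -> 7 < 15, search right half
lo=3, hi=4, mid=3, arr[mid]=15 -> Found target at index 3!

Binary search finds 15 at index 3 after 3 comparisons. The search repeatedly halves the search space by comparing with the middle element.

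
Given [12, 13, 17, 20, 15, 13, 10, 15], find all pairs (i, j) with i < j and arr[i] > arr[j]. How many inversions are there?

Finding inversions in [12, 13, 17, 20, 15, 13, 10, 15]:

(0, 6): arr[0]=12 > arr[6]=10
(1, 6): arr[1]=13 > arr[6]=10
(2, 4): arr[2]=17 > arr[4]=15
(2, 5): arr[2]=17 > arr[5]=13
(2, 6): arr[2]=17 > arr[6]=10
(2, 7): arr[2]=17 > arr[7]=15
(3, 4): arr[3]=20 > arr[4]=15
(3, 5): arr[3]=20 > arr[5]=13
(3, 6): arr[3]=20 > arr[6]=10
(3, 7): arr[3]=20 > arr[7]=15
(4, 5): arr[4]=15 > arr[5]=13
(4, 6): arr[4]=15 > arr[6]=10
(5, 6): arr[5]=13 > arr[6]=10

Total inversions: 13

The array has 13 inversion(s): (0,6), (1,6), (2,4), (2,5), (2,6), (2,7), (3,4), (3,5), (3,6), (3,7), (4,5), (4,6), (5,6). Each pair (i,j) satisfies i < j and arr[i] > arr[j].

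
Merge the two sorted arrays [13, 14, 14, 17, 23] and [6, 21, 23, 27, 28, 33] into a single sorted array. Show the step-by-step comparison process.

Merging process:

Compare 13 vs 6: take 6 from right. Merged: [6]
Compare 13 vs 21: take 13 from left. Merged: [6, 13]
Compare 14 vs 21: take 14 from left. Merged: [6, 13, 14]
Compare 14 vs 21: take 14 from left. Merged: [6, 13, 14, 14]
Compare 17 vs 21: take 17 from left. Merged: [6, 13, 14, 14, 17]
Compare 23 vs 21: take 21 from right. Merged: [6, 13, 14, 14, 17, 21]
Compare 23 vs 23: take 23 from left. Merged: [6, 13, 14, 14, 17, 21, 23]
Append remaining from right: [23, 27, 28, 33]. Merged: [6, 13, 14, 14, 17, 21, 23, 23, 27, 28, 33]

Final merged array: [6, 13, 14, 14, 17, 21, 23, 23, 27, 28, 33]
Total comparisons: 7

The merged array is [6, 13, 14, 14, 17, 21, 23, 23, 27, 28, 33], requiring 7 comparisons. The merge step runs in O(n) time where n is the total number of elements.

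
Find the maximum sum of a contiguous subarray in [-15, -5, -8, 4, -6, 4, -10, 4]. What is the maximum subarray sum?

Using Kadane's algorithm on [-15, -5, -8, 4, -6, 4, -10, 4]:

Scanning through the array:
Position 1 (value -5): max_ending_here = -5, max_so_far = -5
Position 2 (value -8): max_ending_here = -8, max_so_far = -5
Position 3 (value 4): max_ending_here = 4, max_so_far = 4
Position 4 (value -6): max_ending_here = -2, max_so_far = 4
Position 5 (value 4): max_ending_here = 4, max_so_far = 4
Position 6 (value -10): max_ending_here = -6, max_so_far = 4
Position 7 (value 4): max_ending_here = 4, max_so_far = 4

Maximum subarray: [4]
Maximum sum: 4

The maximum subarray is [4] with sum 4. This subarray runs from index 3 to index 3.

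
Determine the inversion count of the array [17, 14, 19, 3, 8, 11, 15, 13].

Finding inversions in [17, 14, 19, 3, 8, 11, 15, 13]:

(0, 1): arr[0]=17 > arr[1]=14
(0, 3): arr[0]=17 > arr[3]=3
(0, 4): arr[0]=17 > arr[4]=8
(0, 5): arr[0]=17 > arr[5]=11
(0, 6): arr[0]=17 > arr[6]=15
(0, 7): arr[0]=17 > arr[7]=13
(1, 3): arr[1]=14 > arr[3]=3
(1, 4): arr[1]=14 > arr[4]=8
(1, 5): arr[1]=14 > arr[5]=11
(1, 7): arr[1]=14 > arr[7]=13
(2, 3): arr[2]=19 > arr[3]=3
(2, 4): arr[2]=19 > arr[4]=8
(2, 5): arr[2]=19 > arr[5]=11
(2, 6): arr[2]=19 > arr[6]=15
(2, 7): arr[2]=19 > arr[7]=13
(6, 7): arr[6]=15 > arr[7]=13

Total inversions: 16

The array has 16 inversion(s): (0,1), (0,3), (0,4), (0,5), (0,6), (0,7), (1,3), (1,4), (1,5), (1,7), (2,3), (2,4), (2,5), (2,6), (2,7), (6,7). Each pair (i,j) satisfies i < j and arr[i] > arr[j].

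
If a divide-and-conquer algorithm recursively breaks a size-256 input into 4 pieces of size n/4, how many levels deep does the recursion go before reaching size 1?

For divide and conquer with division factor 4:

Problem sizes at each level:
Level 0: 256
Level 1: 64
Level 2: 16
Level 3: 4
Level 4: 1

The root is level 0 and the size-1 base case is level 4 (the tree spans levels 0 through 4, i.e. 5 levels counting the root), so the depth is the number of divisions: log_4(256) = 4

The recursion tree depth is log_4(256) = 4. At each level, the problem size is divided by 4, so it takes 4 divisions to reduce to a base case of size 1. The algorithm makes 4 recursive calls at each level.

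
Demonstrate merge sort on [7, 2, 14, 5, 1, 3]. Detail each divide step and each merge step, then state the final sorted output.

Merge sort trace:

Split: [7, 2, 14, 5, 1, 3] -> [7, 2, 14] and [5, 1, 3]
  Split: [7, 2, 14] -> [7] and [2, 14]
    Split: [2, 14] -> [2] and [14]
    Merge: [2] + [14] -> [2, 14]
  Merge: [7] + [2, 14] -> [2, 7, 14]
  Split: [5, 1, 3] -> [5] and [1, 3]
    Split: [1, 3] -> [1] and [3]
    Merge: [1] + [3] -> [1, 3]
  Merge: [5] + [1, 3] -> [1, 3, 5]
Merge: [2, 7, 14] + [1, 3, 5] -> [1, 2, 3, 5, 7, 14]

Final sorted array: [1, 2, 3, 5, 7, 14]

The merge sort proceeds by recursively splitting the array and merging sorted halves.
After all merges, the sorted array is [1, 2, 3, 5, 7, 14].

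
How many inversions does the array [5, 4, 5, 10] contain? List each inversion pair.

Finding inversions in [5, 4, 5, 10]:

(0, 1): arr[0]=5 > arr[1]=4

Total inversions: 1

The array has 1 inversion(s): (0,1). Each pair (i,j) satisfies i < j and arr[i] > arr[j].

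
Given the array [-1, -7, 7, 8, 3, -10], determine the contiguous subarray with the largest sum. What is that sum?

Using Kadane's algorithm on [-1, -7, 7, 8, 3, -10]:

Scanning through the array:
Position 1 (value -7): max_ending_here = -7, max_so_far = -1
Position 2 (value 7): max_ending_here = 7, max_so_far = 7
Position 3 (value 8): max_ending_here = 15, max_so_far = 15
Position 4 (value 3): max_ending_here = 18, max_so_far = 18
Position 5 (value -10): max_ending_here = 8, max_so_far = 18

Maximum subarray: [7, 8, 3]
Maximum sum: 18

The maximum subarray is [7, 8, 3] with sum 18. This subarray runs from index 2 to index 4.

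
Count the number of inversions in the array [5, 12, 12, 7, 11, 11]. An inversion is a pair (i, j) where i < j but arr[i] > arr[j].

Finding inversions in [5, 12, 12, 7, 11, 11]:

(1, 3): arr[1]=12 > arr[3]=7
(1, 4): arr[1]=12 > arr[4]=11
(1, 5): arr[1]=12 > arr[5]=11
(2, 3): arr[2]=12 > arr[3]=7
(2, 4): arr[2]=12 > arr[4]=11
(2, 5): arr[2]=12 > arr[5]=11

Total inversions: 6

The array has 6 inversion(s): (1,3), (1,4), (1,5), (2,3), (2,4), (2,5). Each pair (i,j) satisfies i < j and arr[i] > arr[j].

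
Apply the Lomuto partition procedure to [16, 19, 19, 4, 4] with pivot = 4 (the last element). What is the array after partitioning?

Lomuto partition with pivot = 4:

Initial array: [16, 19, 19, 4, 4]

arr[0]=16 > 4: no swap
arr[1]=19 > 4: no swap
arr[2]=19 > 4: no swap
arr[3]=4 <= 4: swap with position 0, array becomes [4, 19, 19, 16, 4]

Place pivot at position 1: [4, 4, 19, 16, 19]
Pivot position: 1

After partitioning with pivot 4, the array becomes [4, 4, 19, 16, 19]. The pivot is placed at index 1. All elements to the left of the pivot are <= 4, and all elements to the right are > 4.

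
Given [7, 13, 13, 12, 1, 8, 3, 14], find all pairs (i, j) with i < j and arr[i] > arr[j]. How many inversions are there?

Finding inversions in [7, 13, 13, 12, 1, 8, 3, 14]:

(0, 4): arr[0]=7 > arr[4]=1
(0, 6): arr[0]=7 > arr[6]=3
(1, 3): arr[1]=13 > arr[3]=12
(1, 4): arr[1]=13 > arr[4]=1
(1, 5): arr[1]=13 > arr[5]=8
(1, 6): arr[1]=13 > arr[6]=3
(2, 3): arr[2]=13 > arr[3]=12
(2, 4): arr[2]=13 > arr[4]=1
(2, 5): arr[2]=13 > arr[5]=8
(2, 6): arr[2]=13 > arr[6]=3
(3, 4): arr[3]=12 > arr[4]=1
(3, 5): arr[3]=12 > arr[5]=8
(3, 6): arr[3]=12 > arr[6]=3
(5, 6): arr[5]=8 > arr[6]=3

Total inversions: 14

The array has 14 inversion(s): (0,4), (0,6), (1,3), (1,4), (1,5), (1,6), (2,3), (2,4), (2,5), (2,6), (3,4), (3,5), (3,6), (5,6). Each pair (i,j) satisfies i < j and arr[i] > arr[j].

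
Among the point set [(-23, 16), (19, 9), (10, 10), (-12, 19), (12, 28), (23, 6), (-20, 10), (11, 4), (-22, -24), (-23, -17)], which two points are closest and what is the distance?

Computing all pairwise distances among 10 points:

d((-23, 16), (19, 9)) = 42.5793
d((-23, 16), (10, 10)) = 33.541
d((-23, 16), (-12, 19)) = 11.4018
d((-23, 16), (12, 28)) = 37.0
d((-23, 16), (23, 6)) = 47.0744
d((-23, 16), (-20, 10)) = 6.7082
d((-23, 16), (11, 4)) = 36.0555
d((-23, 16), (-22, -24)) = 40.0125
d((-23, 16), (-23, -17)) = 33.0
d((19, 9), (10, 10)) = 9.0554
d((19, 9), (-12, 19)) = 32.573
d((19, 9), (12, 28)) = 20.2485
d((19, 9), (23, 6)) = 5.0 <-- minimum
d((19, 9), (-20, 10)) = 39.0128
d((19, 9), (11, 4)) = 9.434
d((19, 9), (-22, -24)) = 52.6308
d((19, 9), (-23, -17)) = 49.3964
d((10, 10), (-12, 19)) = 23.7697
d((10, 10), (12, 28)) = 18.1108
d((10, 10), (23, 6)) = 13.6015
d((10, 10), (-20, 10)) = 30.0
d((10, 10), (11, 4)) = 6.0828
d((10, 10), (-22, -24)) = 46.6905
d((10, 10), (-23, -17)) = 42.638
d((-12, 19), (12, 28)) = 25.632
d((-12, 19), (23, 6)) = 37.3363
d((-12, 19), (-20, 10)) = 12.0416
d((-12, 19), (11, 4)) = 27.4591
d((-12, 19), (-22, -24)) = 44.1475
d((-12, 19), (-23, -17)) = 37.6431
d((12, 28), (23, 6)) = 24.5967
d((12, 28), (-20, 10)) = 36.7151
d((12, 28), (11, 4)) = 24.0208
d((12, 28), (-22, -24)) = 62.1289
d((12, 28), (-23, -17)) = 57.0088
d((23, 6), (-20, 10)) = 43.1856
d((23, 6), (11, 4)) = 12.1655
d((23, 6), (-22, -24)) = 54.0833
d((23, 6), (-23, -17)) = 51.4296
d((-20, 10), (11, 4)) = 31.5753
d((-20, 10), (-22, -24)) = 34.0588
d((-20, 10), (-23, -17)) = 27.1662
d((11, 4), (-22, -24)) = 43.2782
d((11, 4), (-23, -17)) = 39.9625
d((-22, -24), (-23, -17)) = 7.0711

Closest pair: (19, 9) and (23, 6) with distance 5.0

The closest pair is (19, 9) and (23, 6) with Euclidean distance 5.0. For 10 points, brute-force pairwise comparison is shown above. For large n, the divide-and-conquer algorithm (sort by x, recurse on halves, check the dividing strip) achieves O(n log n).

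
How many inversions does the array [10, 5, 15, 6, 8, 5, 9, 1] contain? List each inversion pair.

Finding inversions in [10, 5, 15, 6, 8, 5, 9, 1]:

(0, 1): arr[0]=10 > arr[1]=5
(0, 3): arr[0]=10 > arr[3]=6
(0, 4): arr[0]=10 > arr[4]=8
(0, 5): arr[0]=10 > arr[5]=5
(0, 6): arr[0]=10 > arr[6]=9
(0, 7): arr[0]=10 > arr[7]=1
(1, 7): arr[1]=5 > arr[7]=1
(2, 3): arr[2]=15 > arr[3]=6
(2, 4): arr[2]=15 > arr[4]=8
(2, 5): arr[2]=15 > arr[5]=5
(2, 6): arr[2]=15 > arr[6]=9
(2, 7): arr[2]=15 > arr[7]=1
(3, 5): arr[3]=6 > arr[5]=5
(3, 7): arr[3]=6 > arr[7]=1
(4, 5): arr[4]=8 > arr[5]=5
(4, 7): arr[4]=8 > arr[7]=1
(5, 7): arr[5]=5 > arr[7]=1
(6, 7): arr[6]=9 > arr[7]=1

Total inversions: 18

The array has 18 inversion(s): (0,1), (0,3), (0,4), (0,5), (0,6), (0,7), (1,7), (2,3), (2,4), (2,5), (2,6), (2,7), (3,5), (3,7), (4,5), (4,7), (5,7), (6,7). Each pair (i,j) satisfies i < j and arr[i] > arr[j].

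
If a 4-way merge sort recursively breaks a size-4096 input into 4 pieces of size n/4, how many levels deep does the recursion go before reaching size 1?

For divide and conquer with division factor 4:

Problem sizes at each level:
Level 0: 4096
Level 1: 1024
Level 2: 256
Level 3: 64
Level 4: 16
Level 5: 4
Level 6: 1

The root is level 0 and the size-1 base case is level 6 (the tree spans levels 0 through 6, i.e. 7 levels counting the root), so the depth is the number of divisions: log_4(4096) = 6

The recursion tree depth is log_4(4096) = 6. At each level, the problem size is divided by 4, so it takes 6 divisions to reduce to a base case of size 1. The algorithm makes 4 recursive calls at each level.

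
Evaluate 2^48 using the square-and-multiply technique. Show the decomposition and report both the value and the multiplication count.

Computing 2^48 by squaring (build up from 2^1; each line after the first costs one multiplication):

2^1 = 2
2^2 = (2^1)^2 = 2^2 = 4
2^3 = 2 * 2^2 = 2 * 4 = 8
2^6 = (2^3)^2 = 8^2 = 64
2^12 = (2^6)^2 = 64^2 = 4096
2^24 = (2^12)^2 = 4096^2 = 16777216
2^48 = (2^24)^2 = 16777216^2 = 281474976710656

Result: 281474976710656
Multiplications needed: 6 (6 lines after 2^1)

2^48 = 281474976710656. Using exponentiation by squaring, this requires 6 multiplications. The key idea: if the exponent is even, square the half-power; if odd, multiply by the base once.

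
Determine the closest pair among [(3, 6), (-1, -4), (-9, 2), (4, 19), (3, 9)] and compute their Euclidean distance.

Computing all pairwise distances among 5 points:

d((3, 6), (-1, -4)) = 10.7703
d((3, 6), (-9, 2)) = 12.6491
d((3, 6), (4, 19)) = 13.0384
d((3, 6), (3, 9)) = 3.0 <-- minimum
d((-1, -4), (-9, 2)) = 10.0
d((-1, -4), (4, 19)) = 23.5372
d((-1, -4), (3, 9)) = 13.6015
d((-9, 2), (4, 19)) = 21.4009
d((-9, 2), (3, 9)) = 13.8924
d((4, 19), (3, 9)) = 10.0499

Closest pair: (3, 6) and (3, 9) with distance 3.0

The closest pair is (3, 6) and (3, 9) with Euclidean distance 3.0. For 5 points, brute-force pairwise comparison is shown above. For large n, the divide-and-conquer algorithm (sort by x, recurse on halves, check the dividing strip) achieves O(n log n).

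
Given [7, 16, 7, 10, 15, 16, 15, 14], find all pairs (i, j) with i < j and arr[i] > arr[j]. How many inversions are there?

Finding inversions in [7, 16, 7, 10, 15, 16, 15, 14]:

(1, 2): arr[1]=16 > arr[2]=7
(1, 3): arr[1]=16 > arr[3]=10
(1, 4): arr[1]=16 > arr[4]=15
(1, 6): arr[1]=16 > arr[6]=15
(1, 7): arr[1]=16 > arr[7]=14
(4, 7): arr[4]=15 > arr[7]=14
(5, 6): arr[5]=16 > arr[6]=15
(5, 7): arr[5]=16 > arr[7]=14
(6, 7): arr[6]=15 > arr[7]=14

Total inversions: 9

The array has 9 inversion(s): (1,2), (1,3), (1,4), (1,6), (1,7), (4,7), (5,6), (5,7), (6,7). Each pair (i,j) satisfies i < j and arr[i] > arr[j].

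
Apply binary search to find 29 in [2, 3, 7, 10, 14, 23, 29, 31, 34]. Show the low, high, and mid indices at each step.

Binary search for 29 in [2, 3, 7, 10, 14, 23, 29, 31, 34]:

lo=0, hi=8, mid=4, arr[mid]=14 -> 14 < 29, search right half
lo=5, hi=8, mid=6, arr[mid]=29 -> Found target at index 6!

Binary search finds 29 at index 6 after 2 comparisons. The search repeatedly halves the search space by comparing with the middle element.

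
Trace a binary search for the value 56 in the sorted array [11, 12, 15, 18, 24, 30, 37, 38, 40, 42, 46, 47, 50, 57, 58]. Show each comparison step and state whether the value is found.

Binary search for 56 in [11, 12, 15, 18, 24, 30, 37, 38, 40, 42, 46, 47, 50, 57, 58]:

lo=0, hi=14, mid=7, arr[mid]=38 -> 38 < 56, search right half
lo=8, hi=14, mid=11, arr[mid]=47 -> 47 < 56, search right half
lo=12, hi=14, mid=13, arr[mid]=57 -> 57 > 56, search left half
lo=12, hi=12, mid=12, arr[mid]=50 -> 50 < 56, search right half
lo=13 > hi=12, target 56 not found

Binary search determines that 56 is not in the array after 4 comparisons. The search space was exhausted without finding the target.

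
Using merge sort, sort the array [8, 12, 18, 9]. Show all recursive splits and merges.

Merge sort trace:

Split: [8, 12, 18, 9] -> [8, 12] and [18, 9]
  Split: [8, 12] -> [8] and [12]
  Merge: [8] + [12] -> [8, 12]
  Split: [18, 9] -> [18] and [9]
  Merge: [18] + [9] -> [9, 18]
Merge: [8, 12] + [9, 18] -> [8, 9, 12, 18]

Final sorted array: [8, 9, 12, 18]

The merge sort proceeds by recursively splitting the array and merging sorted halves.
After all merges, the sorted array is [8, 9, 12, 18].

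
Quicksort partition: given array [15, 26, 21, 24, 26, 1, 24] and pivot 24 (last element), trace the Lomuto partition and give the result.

Lomuto partition with pivot = 24:

Initial array: [15, 26, 21, 24, 26, 1, 24]

arr[0]=15 <= 24: swap with position 0, array becomes [15, 26, 21, 24, 26, 1, 24]
arr[1]=26 > 24: no swap
arr[2]=21 <= 24: swap with position 1, array becomes [15, 21, 26, 24, 26, 1, 24]
arr[3]=24 <= 24: swap with position 2, array becomes [15, 21, 24, 26, 26, 1, 24]
arr[4]=26 > 24: no swap
arr[5]=1 <= 24: swap with position 3, array becomes [15, 21, 24, 1, 26, 26, 24]

Place pivot at position 4: [15, 21, 24, 1, 24, 26, 26]
Pivot position: 4

After partitioning with pivot 24, the array becomes [15, 21, 24, 1, 24, 26, 26]. The pivot is placed at index 4. All elements to the left of the pivot are <= 24, and all elements to the right are > 24.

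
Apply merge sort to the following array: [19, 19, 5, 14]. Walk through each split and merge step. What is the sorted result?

Merge sort trace:

Split: [19, 19, 5, 14] -> [19, 19] and [5, 14]
  Split: [19, 19] -> [19] and [19]
  Merge: [19] + [19] -> [19, 19]
  Split: [5, 14] -> [5] and [14]
  Merge: [5] + [14] -> [5, 14]
Merge: [19, 19] + [5, 14] -> [5, 14, 19, 19]

Final sorted array: [5, 14, 19, 19]

The merge sort proceeds by recursively splitting the array and merging sorted halves.
After all merges, the sorted array is [5, 14, 19, 19].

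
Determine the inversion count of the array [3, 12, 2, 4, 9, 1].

Finding inversions in [3, 12, 2, 4, 9, 1]:

(0, 2): arr[0]=3 > arr[2]=2
(0, 5): arr[0]=3 > arr[5]=1
(1, 2): arr[1]=12 > arr[2]=2
(1, 3): arr[1]=12 > arr[3]=4
(1, 4): arr[1]=12 > arr[4]=9
(1, 5): arr[1]=12 > arr[5]=1
(2, 5): arr[2]=2 > arr[5]=1
(3, 5): arr[3]=4 > arr[5]=1
(4, 5): arr[4]=9 > arr[5]=1

Total inversions: 9

The array has 9 inversion(s): (0,2), (0,5), (1,2), (1,3), (1,4), (1,5), (2,5), (3,5), (4,5). Each pair (i,j) satisfies i < j and arr[i] > arr[j].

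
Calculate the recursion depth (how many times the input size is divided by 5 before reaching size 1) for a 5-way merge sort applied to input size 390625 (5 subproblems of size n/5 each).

For divide and conquer with division factor 5:

Problem sizes at each level:
Level 0: 390625
Level 1: 78125
Level 2: 15625
Level 3: 3125
Level 4: 625
Level 5: 125
Level 6: 25
Level 7: 5
Level 8: 1

The root is level 0 and the size-1 base case is level 8 (the tree spans levels 0 through 8, i.e. 9 levels counting the root), so the depth is the number of divisions: log_5(390625) = 8

The recursion tree depth is log_5(390625) = 8. At each level, the problem size is divided by 5, so it takes 8 divisions to reduce to a base case of size 1. The algorithm makes 5 recursive calls at each level.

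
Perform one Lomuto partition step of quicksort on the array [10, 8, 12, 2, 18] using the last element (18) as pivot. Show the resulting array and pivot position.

Lomuto partition with pivot = 18:

Initial array: [10, 8, 12, 2, 18]

arr[0]=10 <= 18: swap with position 0, array becomes [10, 8, 12, 2, 18]
arr[1]=8 <= 18: swap with position 1, array becomes [10, 8, 12, 2, 18]
arr[2]=12 <= 18: swap with position 2, array becomes [10, 8, 12, 2, 18]
arr[3]=2 <= 18: swap with position 3, array becomes [10, 8, 12, 2, 18]

Place pivot at position 4: [10, 8, 12, 2, 18]
Pivot position: 4

After partitioning with pivot 18, the array becomes [10, 8, 12, 2, 18]. The pivot is placed at index 4. All elements to the left of the pivot are <= 18, and all elements to the right are > 18.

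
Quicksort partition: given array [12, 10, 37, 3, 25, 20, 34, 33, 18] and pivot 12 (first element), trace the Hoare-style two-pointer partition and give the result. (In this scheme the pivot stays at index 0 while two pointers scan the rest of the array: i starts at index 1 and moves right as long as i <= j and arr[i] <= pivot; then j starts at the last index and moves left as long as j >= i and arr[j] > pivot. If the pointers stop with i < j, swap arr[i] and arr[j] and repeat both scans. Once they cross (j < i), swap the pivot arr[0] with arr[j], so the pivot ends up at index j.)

Hoare-style two-pointer partition with pivot = 12:

Initial array: [12, 10, 37, 3, 25, 20, 34, 33, 18]

Pointers start at i = 1, j = 8.
i stops at index 2 (arr[2]=37 > 12), j stops at index 3 (arr[3]=3 <= 12): swap arr[2] and arr[3], array becomes [12, 10, 3, 37, 25, 20, 34, 33, 18]
i ends at 3, j ends at 2: the pointers have crossed (j < i), so scanning stops.

Swap pivot arr[0] with arr[2] to place pivot at position 2: [3, 10, 12, 37, 25, 20, 34, 33, 18]
Pivot position: 2

After partitioning with pivot 12, the array becomes [3, 10, 12, 37, 25, 20, 34, 33, 18]. The pivot is placed at index 2. All elements to the left of the pivot are <= 12, and all elements to the right are > 12.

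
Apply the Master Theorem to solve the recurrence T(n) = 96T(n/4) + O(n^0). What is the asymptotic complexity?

Master Theorem for T(n) = 96T(n/4) + O(n^0):

a = 96, b = 4, c = 0
log_b(a) = log_4(96) = 3.2925

Case 1: c = 0 < log_4(96) = 3.2925
T(n) = O(n^(log_4 96))

For T(n) = 96T(n/4) + O(n^0): log_4(96) = 3.2925. This is Case 1 of the Master Theorem (c < log_b(a), work dominated by leaves), giving O(n^(log_4 96)).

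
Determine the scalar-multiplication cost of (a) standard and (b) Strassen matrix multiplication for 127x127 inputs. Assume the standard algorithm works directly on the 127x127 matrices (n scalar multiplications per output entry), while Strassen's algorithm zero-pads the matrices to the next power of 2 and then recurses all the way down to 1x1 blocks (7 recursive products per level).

Matrix multiplication for 127x127 matrices:

Strassen's algorithm requires power-of-2 dimensions. Pad 127x127 to 128x128 (next power of 2).

Standard algorithm: 127^3 = 2048383 multiplications
Strassen's algorithm: 7^(log2(128)) = 7^7 = 823543 multiplications
Savings: 2048383 - 823543 = 1224840 multiplications

Standard: 2048383 multiplications (127^3). Strassen: 823543 multiplications (7^7, after padding to 128x128). Strassen reduces 8 recursive multiplications to 7 at each level.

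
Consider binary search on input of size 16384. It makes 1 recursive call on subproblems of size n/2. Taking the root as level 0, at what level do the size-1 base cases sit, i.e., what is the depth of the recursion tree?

For divide and conquer with division factor 2:

Problem sizes at each level:
Level 0: 16384
Level 1: 8192
Level 2: 4096
Level 3: 2048
Level 4: 1024
Level 5: 512
Level 6: 256
Level 7: 128
Level 8: 64
Level 9: 32
Level 10: 16
Level 11: 8
Level 12: 4
Level 13: 2
Level 14: 1

The root is level 0 and the size-1 base case is level 14 (the tree spans levels 0 through 14, i.e. 15 levels counting the root), so the depth is the number of divisions: log_2(16384) = 14

The recursion tree depth is log_2(16384) = 14. At each level, the problem size is divided by 2, so it takes 14 divisions to reduce to a base case of size 1. The algorithm makes 1 recursive call at each level.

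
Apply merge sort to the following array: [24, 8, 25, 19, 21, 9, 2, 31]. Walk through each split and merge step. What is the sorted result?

Merge sort trace:

Split: [24, 8, 25, 19, 21, 9, 2, 31] -> [24, 8, 25, 19] and [21, 9, 2, 31]
  Split: [24, 8, 25, 19] -> [24, 8] and [25, 19]
    Split: [24, 8] -> [24] and [8]
    Merge: [24] + [8] -> [8, 24]
    Split: [25, 19] -> [25] and [19]
    Merge: [25] + [19] -> [19, 25]
  Merge: [8, 24] + [19, 25] -> [8, 19, 24, 25]
  Split: [21, 9, 2, 31] -> [21, 9] and [2, 31]
    Split: [21, 9] -> [21] and [9]
    Merge: [21] + [9] -> [9, 21]
    Split: [2, 31] -> [2] and [31]
    Merge: [2] + [31] -> [2, 31]
  Merge: [9, 21] + [2, 31] -> [2, 9, 21, 31]
Merge: [8, 19, 24, 25] + [2, 9, 21, 31] -> [2, 8, 9, 19, 21, 24, 25, 31]

Final sorted array: [2, 8, 9, 19, 21, 24, 25, 31]

The merge sort proceeds by recursively splitting the array and merging sorted halves.
After all merges, the sorted array is [2, 8, 9, 19, 21, 24, 25, 31].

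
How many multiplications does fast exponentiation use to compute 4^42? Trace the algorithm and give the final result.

Computing 4^42 by squaring (build up from 4^1; each line after the first costs one multiplication):

4^1 = 4
4^2 = (4^1)^2 = 4^2 = 16
4^4 = (4^2)^2 = 16^2 = 256
4^5 = 4 * 4^4 = 4 * 256 = 1024
4^10 = (4^5)^2 = 1024^2 = 1048576
4^20 = (4^10)^2 = 1048576^2 = 1099511627776
4^21 = 4 * 4^20 = 4 * 1099511627776 = 4398046511104
4^42 = (4^21)^2 = 4398046511104^2 = 19342813113834066795298816

Result: 19342813113834066795298816
Multiplications needed: 7 (7 lines after 4^1)

4^42 = 19342813113834066795298816. Using exponentiation by squaring, this requires 7 multiplications. The key idea: if the exponent is even, square the half-power; if odd, multiply by the base once.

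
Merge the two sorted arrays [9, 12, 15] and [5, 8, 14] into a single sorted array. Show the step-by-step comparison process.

Merging process:

Compare 9 vs 5: take 5 from right. Merged: [5]
Compare 9 vs 8: take 8 from right. Merged: [5, 8]
Compare 9 vs 14: take 9 from left. Merged: [5, 8, 9]
Compare 12 vs 14: take 12 from left. Merged: [5, 8, 9, 12]
Compare 15 vs 14: take 14 from right. Merged: [5, 8, 9, 12, 14]
Append remaining from left: [15]. Merged: [5, 8, 9, 12, 14, 15]

Final merged array: [5, 8, 9, 12, 14, 15]
Total comparisons: 5

The merged array is [5, 8, 9, 12, 14, 15], requiring 5 comparisons. The merge step runs in O(n) time where n is the total number of elements.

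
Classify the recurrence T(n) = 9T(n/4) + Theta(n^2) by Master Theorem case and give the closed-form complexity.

Master Theorem for T(n) = 9T(n/4) + O(n^2):

a = 9, b = 4, c = 2
log_b(a) = log_4(9) = 1.5850

Case 3: c = 2 > log_4(9) = 1.5850
T(n) = O(n^2) = O(n^2)

For T(n) = 9T(n/4) + O(n^2): log_4(9) = 1.5850. This is Case 3 of the Master Theorem (c > log_b(a), work dominated by root), giving O(n^2).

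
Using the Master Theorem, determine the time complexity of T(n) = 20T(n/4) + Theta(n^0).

Master Theorem for T(n) = 20T(n/4) + O(n^0):

a = 20, b = 4, c = 0
log_b(a) = log_4(20) = 2.1610

Case 1: c = 0 < log_4(20) = 2.1610
T(n) = O(n^(log_4 20))

For T(n) = 20T(n/4) + O(n^0): log_4(20) = 2.1610. This is Case 1 of the Master Theorem (c < log_b(a), work dominated by leaves), giving O(n^(log_4 20)).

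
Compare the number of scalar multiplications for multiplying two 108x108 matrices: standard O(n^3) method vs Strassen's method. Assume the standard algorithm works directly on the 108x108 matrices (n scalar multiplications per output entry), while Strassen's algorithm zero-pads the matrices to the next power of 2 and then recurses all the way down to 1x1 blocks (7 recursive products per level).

Matrix multiplication for 108x108 matrices:

Strassen's algorithm requires power-of-2 dimensions. Pad 108x108 to 128x128 (next power of 2).

Standard algorithm: 108^3 = 1259712 multiplications
Strassen's algorithm: 7^(log2(128)) = 7^7 = 823543 multiplications
Savings: 1259712 - 823543 = 436169 multiplications

Standard: 1259712 multiplications (108^3). Strassen: 823543 multiplications (7^7, after padding to 128x128). Strassen reduces 8 recursive multiplications to 7 at each level.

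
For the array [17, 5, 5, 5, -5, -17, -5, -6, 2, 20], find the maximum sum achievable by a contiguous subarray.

Using Kadane's algorithm on [17, 5, 5, 5, -5, -17, -5, -6, 2, 20]:

Scanning through the array:
Position 1 (value 5): max_ending_here = 22, max_so_far = 22
Position 2 (value 5): max_ending_here = 27, max_so_far = 27
Position 3 (value 5): max_ending_here = 32, max_so_far = 32
Position 4 (value -5): max_ending_here = 27, max_so_far = 32
Position 5 (value -17): max_ending_here = 10, max_so_far = 32
Position 6 (value -5): max_ending_here = 5, max_so_far = 32
Position 7 (value -6): max_ending_here = -1, max_so_far = 32
Position 8 (value 2): max_ending_here = 2, max_so_far = 32
Position 9 (value 20): max_ending_here = 22, max_so_far = 32

Maximum subarray: [17, 5, 5, 5]
Maximum sum: 32

The maximum subarray is [17, 5, 5, 5] with sum 32. This subarray runs from index 0 to index 3.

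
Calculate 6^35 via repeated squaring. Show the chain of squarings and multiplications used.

Computing 6^35 by squaring (build up from 6^1; each line after the first costs one multiplication):

6^1 = 6
6^2 = (6^1)^2 = 6^2 = 36
6^4 = (6^2)^2 = 36^2 = 1296
6^8 = (6^4)^2 = 1296^2 = 1679616
6^16 = (6^8)^2 = 1679616^2 = 2821109907456
6^17 = 6 * 6^16 = 6 * 2821109907456 = 16926659444736
6^34 = (6^17)^2 = 16926659444736^2 = 286511799958070431838109696
6^35 = 6 * 6^34 = 6 * 286511799958070431838109696 = 1719070799748422591028658176

Result: 1719070799748422591028658176
Multiplications needed: 7 (7 lines after 6^1)

6^35 = 1719070799748422591028658176. Using exponentiation by squaring, this requires 7 multiplications. The key idea: if the exponent is even, square the half-power; if odd, multiply by the base once.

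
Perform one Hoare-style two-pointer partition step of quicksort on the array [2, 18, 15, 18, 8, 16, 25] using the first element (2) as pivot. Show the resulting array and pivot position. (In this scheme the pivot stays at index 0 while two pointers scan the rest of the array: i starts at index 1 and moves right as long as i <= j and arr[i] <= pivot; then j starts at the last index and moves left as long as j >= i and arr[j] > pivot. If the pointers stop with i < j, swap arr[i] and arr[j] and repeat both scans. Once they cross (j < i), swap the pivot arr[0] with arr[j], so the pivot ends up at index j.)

Hoare-style two-pointer partition with pivot = 2:

Initial array: [2, 18, 15, 18, 8, 16, 25]

Pointers start at i = 1, j = 6.
i ends at 1, j ends at 0: the pointers have crossed (j < i), so scanning stops.

j = 0, so swapping arr[0] with arr[j] leaves the pivot at position 0: [2, 18, 15, 18, 8, 16, 25]
Pivot position: 0

After partitioning with pivot 2, the array becomes [2, 18, 15, 18, 8, 16, 25]. The pivot is placed at index 0. All elements to the left of the pivot are <= 2, and all elements to the right are > 2.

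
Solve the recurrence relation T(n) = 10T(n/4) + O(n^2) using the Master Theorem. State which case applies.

Master Theorem for T(n) = 10T(n/4) + O(n^2):

a = 10, b = 4, c = 2
log_b(a) = log_4(10) = 1.6610

Case 3: c = 2 > log_4(10) = 1.6610
T(n) = O(n^2) = O(n^2)

For T(n) = 10T(n/4) + O(n^2): log_4(10) = 1.6610. This is Case 3 of the Master Theorem (c > log_b(a), work dominated by root), giving O(n^2).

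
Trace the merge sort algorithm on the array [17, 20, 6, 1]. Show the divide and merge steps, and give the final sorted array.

Merge sort trace:

Split: [17, 20, 6, 1] -> [17, 20] and [6, 1]
  Split: [17, 20] -> [17] and [20]
  Merge: [17] + [20] -> [17, 20]
  Split: [6, 1] -> [6] and [1]
  Merge: [6] + [1] -> [1, 6]
Merge: [17, 20] + [1, 6] -> [1, 6, 17, 20]

Final sorted array: [1, 6, 17, 20]

The merge sort proceeds by recursively splitting the array and merging sorted halves.
After all merges, the sorted array is [1, 6, 17, 20].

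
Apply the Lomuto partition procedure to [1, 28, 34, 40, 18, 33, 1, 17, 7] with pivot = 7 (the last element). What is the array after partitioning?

Lomuto partition with pivot = 7:

Initial array: [1, 28, 34, 40, 18, 33, 1, 17, 7]

arr[0]=1 <= 7: swap with position 0, array becomes [1, 28, 34, 40, 18, 33, 1, 17, 7]
arr[1]=28 > 7: no swap
arr[2]=34 > 7: no swap
arr[3]=40 > 7: no swap
arr[4]=18 > 7: no swap
arr[5]=33 > 7: no swap
arr[6]=1 <= 7: swap with position 1, array becomes [1, 1, 34, 40, 18, 33, 28, 17, 7]
arr[7]=17 > 7: no swap

Place pivot at position 2: [1, 1, 7, 40, 18, 33, 28, 17, 34]
Pivot position: 2

After partitioning with pivot 7, the array becomes [1, 1, 7, 40, 18, 33, 28, 17, 34]. The pivot is placed at index 2. All elements to the left of the pivot are <= 7, and all elements to the right are > 7.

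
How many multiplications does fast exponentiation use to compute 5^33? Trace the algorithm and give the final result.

Computing 5^33 by squaring (build up from 5^1; each line after the first costs one multiplication):

5^1 = 5
5^2 = (5^1)^2 = 5^2 = 25
5^4 = (5^2)^2 = 25^2 = 625
5^8 = (5^4)^2 = 625^2 = 390625
5^16 = (5^8)^2 = 390625^2 = 152587890625
5^32 = (5^16)^2 = 152587890625^2 = 23283064365386962890625
5^33 = 5 * 5^32 = 5 * 23283064365386962890625 = 116415321826934814453125

Result: 116415321826934814453125
Multiplications needed: 6 (6 lines after 5^1)

5^33 = 116415321826934814453125. Using exponentiation by squaring, this requires 6 multiplications. The key idea: if the exponent is even, square the half-power; if odd, multiply by the base once.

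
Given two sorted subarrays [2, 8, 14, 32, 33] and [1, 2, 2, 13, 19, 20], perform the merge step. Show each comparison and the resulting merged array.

Merging process:

Compare 2 vs 1: take 1 from right. Merged: [1]
Compare 2 vs 2: take 2 from left. Merged: [1, 2]
Compare 8 vs 2: take 2 from right. Merged: [1, 2, 2]
Compare 8 vs 2: take 2 from right. Merged: [1, 2, 2, 2]
Compare 8 vs 13: take 8 from left. Merged: [1, 2, 2, 2, 8]
Compare 14 vs 13: take 13 from right. Merged: [1, 2, 2, 2, 8, 13]
Compare 14 vs 19: take 14 from left. Merged: [1, 2, 2, 2, 8, 13, 14]
Compare 32 vs 19: take 19 from right. Merged: [1, 2, 2, 2, 8, 13, 14, 19]
Compare 32 vs 20: take 20 from right. Merged: [1, 2, 2, 2, 8, 13, 14, 19, 20]
Append remaining from left: [32, 33]. Merged: [1, 2, 2, 2, 8, 13, 14, 19, 20, 32, 33]

Final merged array: [1, 2, 2, 2, 8, 13, 14, 19, 20, 32, 33]
Total comparisons: 9

The merged array is [1, 2, 2, 2, 8, 13, 14, 19, 20, 32, 33], requiring 9 comparisons. The merge step runs in O(n) time where n is the total number of elements.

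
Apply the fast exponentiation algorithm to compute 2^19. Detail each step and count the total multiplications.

Computing 2^19 by squaring (build up from 2^1; each line after the first costs one multiplication):

2^1 = 2
2^2 = (2^1)^2 = 2^2 = 4
2^4 = (2^2)^2 = 4^2 = 16
2^8 = (2^4)^2 = 16^2 = 256
2^9 = 2 * 2^8 = 2 * 256 = 512
2^18 = (2^9)^2 = 512^2 = 262144
2^19 = 2 * 2^18 = 2 * 262144 = 524288

Result: 524288
Multiplications needed: 6 (6 lines after 2^1)

2^19 = 524288. Using exponentiation by squaring, this requires 6 multiplications. The key idea: if the exponent is even, square the half-power; if odd, multiply by the base once.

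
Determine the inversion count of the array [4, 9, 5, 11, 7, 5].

Finding inversions in [4, 9, 5, 11, 7, 5]:

(1, 2): arr[1]=9 > arr[2]=5
(1, 4): arr[1]=9 > arr[4]=7
(1, 5): arr[1]=9 > arr[5]=5
(3, 4): arr[3]=11 > arr[4]=7
(3, 5): arr[3]=11 > arr[5]=5
(4, 5): arr[4]=7 > arr[5]=5

Total inversions: 6

The array has 6 inversion(s): (1,2), (1,4), (1,5), (3,4), (3,5), (4,5). Each pair (i,j) satisfies i < j and arr[i] > arr[j].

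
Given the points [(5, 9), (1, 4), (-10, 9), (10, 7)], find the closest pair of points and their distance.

Computing all pairwise distances among 4 points:

d((5, 9), (1, 4)) = 6.4031
d((5, 9), (-10, 9)) = 15.0
d((5, 9), (10, 7)) = 5.3852 <-- minimum
d((1, 4), (-10, 9)) = 12.083
d((1, 4), (10, 7)) = 9.4868
d((-10, 9), (10, 7)) = 20.0998

Closest pair: (5, 9) and (10, 7) with distance 5.3852

The closest pair is (5, 9) and (10, 7) with Euclidean distance 5.3852. For 4 points, brute-force pairwise comparison is shown above. For large n, the divide-and-conquer algorithm (sort by x, recurse on halves, check the dividing strip) achieves O(n log n).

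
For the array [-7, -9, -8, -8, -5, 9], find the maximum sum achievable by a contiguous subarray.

Using Kadane's algorithm on [-7, -9, -8, -8, -5, 9]:

Scanning through the array:
Position 1 (value -9): max_ending_here = -9, max_so_far = -7
Position 2 (value -8): max_ending_here = -8, max_so_far = -7
Position 3 (value -8): max_ending_here = -8, max_so_far = -7
Position 4 (value -5): max_ending_here = -5, max_so_far = -5
Position 5 (value 9): max_ending_here = 9, max_so_far = 9

Maximum subarray: [9]
Maximum sum: 9

The maximum subarray is [9] with sum 9. This subarray runs from index 5 to index 5.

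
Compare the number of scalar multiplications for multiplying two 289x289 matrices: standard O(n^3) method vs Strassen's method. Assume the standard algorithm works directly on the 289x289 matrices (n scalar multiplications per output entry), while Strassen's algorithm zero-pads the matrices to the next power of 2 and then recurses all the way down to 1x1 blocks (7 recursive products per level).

Matrix multiplication for 289x289 matrices:

Strassen's algorithm requires power-of-2 dimensions. Pad 289x289 to 512x512 (next power of 2).

Standard algorithm: 289^3 = 24137569 multiplications
Strassen's algorithm: 7^(log2(512)) = 7^9 = 40353607 multiplications
Difference: 24137569 - 40353607 = -16216038 (Strassen uses MORE here due to padding overhead — for small or just-over-power-of-2 n, padding can outweigh the per-level savings)

Standard: 24137569 multiplications (289^3). Strassen: 40353607 multiplications (7^9, after padding to 512x512). Strassen reduces 8 recursive multiplications to 7 at each level.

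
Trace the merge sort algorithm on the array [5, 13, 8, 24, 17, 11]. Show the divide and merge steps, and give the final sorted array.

Merge sort trace:

Split: [5, 13, 8, 24, 17, 11] -> [5, 13, 8] and [24, 17, 11]
  Split: [5, 13, 8] -> [5] and [13, 8]
    Split: [13, 8] -> [13] and [8]
    Merge: [13] + [8] -> [8, 13]
  Merge: [5] + [8, 13] -> [5, 8, 13]
  Split: [24, 17, 11] -> [24] and [17, 11]
    Split: [17, 11] -> [17] and [11]
    Merge: [17] + [11] -> [11, 17]
  Merge: [24] + [11, 17] -> [11, 17, 24]
Merge: [5, 8, 13] + [11, 17, 24] -> [5, 8, 11, 13, 17, 24]

Final sorted array: [5, 8, 11, 13, 17, 24]

The merge sort proceeds by recursively splitting the array and merging sorted halves.
After all merges, the sorted array is [5, 8, 11, 13, 17, 24].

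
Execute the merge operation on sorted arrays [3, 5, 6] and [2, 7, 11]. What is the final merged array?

Merging process:

Compare 3 vs 2: take 2 from right. Merged: [2]
Compare 3 vs 7: take 3 from left. Merged: [2, 3]
Compare 5 vs 7: take 5 from left. Merged: [2, 3, 5]
Compare 6 vs 7: take 6 from left. Merged: [2, 3, 5, 6]
Append remaining from right: [7, 11]. Merged: [2, 3, 5, 6, 7, 11]

Final merged array: [2, 3, 5, 6, 7, 11]
Total comparisons: 4

The merged array is [2, 3, 5, 6, 7, 11], requiring 4 comparisons. The merge step runs in O(n) time where n is the total number of elements.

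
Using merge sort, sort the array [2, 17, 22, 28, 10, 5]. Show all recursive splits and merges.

Merge sort trace:

Split: [2, 17, 22, 28, 10, 5] -> [2, 17, 22] and [28, 10, 5]
  Split: [2, 17, 22] -> [2] and [17, 22]
    Split: [17, 22] -> [17] and [22]
    Merge: [17] + [22] -> [17, 22]
  Merge: [2] + [17, 22] -> [2, 17, 22]
  Split: [28, 10, 5] -> [28] and [10, 5]
    Split: [10, 5] -> [10] and [5]
    Merge: [10] + [5] -> [5, 10]
  Merge: [28] + [5, 10] -> [5, 10, 28]
Merge: [2, 17, 22] + [5, 10, 28] -> [2, 5, 10, 17, 22, 28]

Final sorted array: [2, 5, 10, 17, 22, 28]

The merge sort proceeds by recursively splitting the array and merging sorted halves.
After all merges, the sorted array is [2, 5, 10, 17, 22, 28].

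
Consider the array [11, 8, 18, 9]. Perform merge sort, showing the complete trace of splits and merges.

Merge sort trace:

Split: [11, 8, 18, 9] -> [11, 8] and [18, 9]
  Split: [11, 8] -> [11] and [8]
  Merge: [11] + [8] -> [8, 11]
  Split: [18, 9] -> [18] and [9]
  Merge: [18] + [9] -> [9, 18]
Merge: [8, 11] + [9, 18] -> [8, 9, 11, 18]

Final sorted array: [8, 9, 11, 18]

The merge sort proceeds by recursively splitting the array and merging sorted halves.
After all merges, the sorted array is [8, 9, 11, 18].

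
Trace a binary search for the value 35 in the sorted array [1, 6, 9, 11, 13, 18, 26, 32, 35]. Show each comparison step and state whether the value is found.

Binary search for 35 in [1, 6, 9, 11, 13, 18, 26, 32, 35]:

lo=0, hi=8, mid=4, arr[mid]=13 -> 13 < 35, search right half
lo=5, hi=8, mid=6, arr[mid]=26 -> 26 < 35, search right half
lo=7, hi=8, mid=7, arr[mid]=32 -> 32 < 35, search right half
lo=8, hi=8, mid=8, arr[mid]=35 -> Found target at index 8!

Binary search finds 35 at index 8 after 4 comparisons. The search repeatedly halves the search space by comparing with the middle element.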